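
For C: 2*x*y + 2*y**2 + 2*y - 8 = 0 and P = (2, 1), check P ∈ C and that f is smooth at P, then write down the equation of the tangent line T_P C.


Tangent line at P: 2*x + 10*y - 14 = 0.

Step 1: f(2, 1) = 0, so P lies on C.
Step 2: partial derivatives
  f_x(x, y) = 2*y, f_y(x, y) = 2*x + 4*y + 2.
  f_x(P) = 2, f_y(P) = 10 (gradient nonzero, so P is smooth).
Step 3: tangent line at P: 2·(x − 2) + 10·(y − 1) = 0.
Expanding: 2*x + 10*y - 14 = 0.


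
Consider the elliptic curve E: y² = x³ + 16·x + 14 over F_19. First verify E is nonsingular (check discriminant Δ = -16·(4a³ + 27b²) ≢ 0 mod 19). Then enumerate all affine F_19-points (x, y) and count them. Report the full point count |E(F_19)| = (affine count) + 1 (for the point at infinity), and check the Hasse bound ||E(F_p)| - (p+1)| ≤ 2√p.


Affine points = {(2, 4), (2, 15), (4, 3), (4, 16), (11, 1), (11, 18), (13, 5), (13, 14), (15, 0), (18, 4), (18, 15)}; affine count = 11; |E(F_19)| = 12.

Discriminant check: Δ ∝ 4a³ + 27b² = 4·16³ + 27·14² = 4·4096 + 27·196 ≡ 16 (mod 19). Nonzero ⇒ E is nonsingular.
For each x ∈ F_19, compute rhs = x³ + 16·x + 14 mod 19, then count y ∈ F_19 with y² ≡ rhs.
  x = 0: rhs = 14, matching y values: none (0 points).
  x = 1: rhs = 12, matching y values: none (0 points).
  x = 2: rhs = 16, matching y values: 4, 15 (2 points).
  x = 3: rhs = 13, matching y values: none (0 points).
  x = 4: rhs = 9, matching y values: 3, 16 (2 points).
  x = 5: rhs = 10, matching y values: none (0 points).
  x = 6: rhs = 3, matching y values: none (0 points).
  x = 7: rhs = 13, matching y values: none (0 points).
  x = 8: rhs = 8, matching y values: none (0 points).
  x = 9: rhs = 13, matching y values: none (0 points).
  x = 10: rhs = 15, matching y values: none (0 points).
  x = 11: rhs = 1, matching y values: 1, 18 (2 points).
  x = 12: rhs = 15, matching y values: none (0 points).
  x = 13: rhs = 6, matching y values: 5, 14 (2 points).
  x = 14: rhs = 18, matching y values: none (0 points).
  x = 15: rhs = 0, matching y values: 0 (1 points).
  x = 16: rhs = 15, matching y values: none (0 points).
  x = 17: rhs = 12, matching y values: none (0 points).
  x = 18: rhs = 16, matching y values: 4, 15 (2 points).
Total affine count: 11.
Full point count |E(F_19)| = 11 + 1 = 12.
Hasse bound: |12 − (19+1)| = |-8| = 8 ≤ 2√19 ≈ 8.7178 ✓.


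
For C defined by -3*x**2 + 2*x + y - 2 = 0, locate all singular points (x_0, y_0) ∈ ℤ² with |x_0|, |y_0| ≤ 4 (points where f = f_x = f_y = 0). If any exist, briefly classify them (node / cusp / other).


No singular points in the scanned grid; C is smooth there.

Compute partial derivatives:
  f_x = 2 - 6*x.
  f_y = 1.
f_y = 1 is a nonzero constant, so f_y never vanishes: no point (x, y) can satisfy f = f_x = f_y = 0. In particular no (x, y) ∈ {−4, ..., 4}² is singular; the curve is smooth.


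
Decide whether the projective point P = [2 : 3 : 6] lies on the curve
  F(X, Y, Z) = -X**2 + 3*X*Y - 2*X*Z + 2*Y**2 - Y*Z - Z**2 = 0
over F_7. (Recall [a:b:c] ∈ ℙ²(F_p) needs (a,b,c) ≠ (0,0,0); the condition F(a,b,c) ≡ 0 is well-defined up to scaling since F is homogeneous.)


F(2,3,6) ≡ 3 (mod 7); P is NOT on the curve.

Evaluate F(2, 3, 6) term-by-term (mod 7).
  -X**2 ↦ -1·4·1·1 = -4
  3*X*Y ↦ 3·2·3·1 = 18
  -2*X*Z ↦ -2·2·1·6 = -24
  2*Y**2 ↦ 2·1·9·1 = 18
  -Y*Z ↦ -1·1·3·6 = -18
  -Z**2 ↦ -1·1·1·36 = -36
Sum: F(2, 3, 6) = (-4) + (18) + (-24) + (18) + (-18) + (-36) = -46.
Reducing mod 7: -46 ≡ 3 (mod 7).
Since F(a, b, c) ≡ 3 ≠ 0 (mod 7), P does NOT lie on the curve.


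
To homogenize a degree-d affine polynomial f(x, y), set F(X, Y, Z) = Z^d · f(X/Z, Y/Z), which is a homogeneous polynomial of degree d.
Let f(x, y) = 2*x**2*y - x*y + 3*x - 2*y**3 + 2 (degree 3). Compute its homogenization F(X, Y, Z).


F(X, Y, Z) = 2*X**2*Y - X*Y*Z + 3*X*Z**2 - 2*Y**3 + 2*Z**3

deg(f) = 3.
Substitute x = X/Z, y = Y/Z into f, then multiply by Z^3.
  monomial 2·x^2·y^1 ↦ 2·X^2·Y^1·Z^0.
  monomial -1·x^1·y^1 ↦ -1·X^1·Y^1·Z^1.
  monomial 3·x^1·y^0 ↦ 3·X^1·Y^0·Z^2.
  monomial -2·x^0·y^3 ↦ -2·X^0·Y^3·Z^0.
  monomial 2·x^0·y^0 ↦ 2·X^0·Y^0·Z^3.
Collecting: F(X, Y, Z) = 2*X**2*Y - X*Y*Z + 3*X*Z**2 - 2*Y**3 + 2*Z**3.


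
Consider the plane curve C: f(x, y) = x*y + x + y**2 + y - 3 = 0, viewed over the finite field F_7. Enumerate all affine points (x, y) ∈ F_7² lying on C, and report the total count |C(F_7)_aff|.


Affine F_7-points: {(3, 0), (3, 3), (4, 1), (5, 4), (6, 2), (6, 5)}; count = 6.

For each of the 49 pairs (x, y) ∈ F_7², evaluate f(x, y) mod 7. Record the zeros.
  x = 0: [0↦4, 1↦6, 2↦3, 3↦2, 4↦3, 5↦6, 6↦4]  zeros at y ∈ ∅
  x = 1: [0↦5, 1↦1, 2↦6, 3↦6, 4↦1, 5↦5, 6↦4]  zeros at y ∈ ∅
  x = 2: [0↦6, 1↦3, 2↦2, 3↦3, 4↦6, 5↦4, 6↦4]  zeros at y ∈ ∅
  x = 3: [0↦0, 1↦5, 2↦5, 3↦0, 4↦4, 5↦3, 6↦4]  zeros at y ∈ {0, 3}
  x = 4: [0↦1, 1↦0, 2↦1, 3↦4, 4↦2, 5↦2, 6↦4]  zeros at y ∈ {1}
  x = 5: [0↦2, 1↦2, 2↦4, 3↦1, 4↦0, 5↦1, 6↦4]  zeros at y ∈ {4}
  x = 6: [0↦3, 1↦4, 2↦0, 3↦5, 4↦5, 5↦0, 6↦4]  zeros at y ∈ {2, 5}
Collecting zeros: affine points = {(3, 0), (3, 3), (4, 1), (5, 4), (6, 2), (6, 5)}.
Total count |C(F_7)_aff| = 6.


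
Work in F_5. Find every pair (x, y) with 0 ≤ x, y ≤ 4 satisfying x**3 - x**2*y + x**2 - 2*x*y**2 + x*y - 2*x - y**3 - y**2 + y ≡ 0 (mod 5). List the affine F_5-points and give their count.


Affine F_5-points: {(0, 0), (0, 2), (1, 0), (2, 4), (3, 0), (3, 3), (4, 4)}; count = 7.

For each of the 25 pairs (x, y) ∈ F_5², evaluate f(x, y) mod 5. Record the zeros.
  x = 0: [0↦0, 1↦4, 2↦0, 3↦2, 4↦4]  zeros at y ∈ {0, 2}
  x = 1: [0↦0, 1↦2, 2↦2, 3↦4, 4↦2]  zeros at y ∈ {0}
  x = 2: [0↦3, 1↦1, 2↦3, 3↦3, 4↦0]  zeros at y ∈ {4}
  x = 3: [0↦0, 1↦2, 2↦4, 3↦0, 4↦4]  zeros at y ∈ {0, 3}
  x = 4: [0↦2, 1↦1, 2↦1, 3↦1, 4↦0]  zeros at y ∈ {4}
Collecting zeros: affine points = {(0, 0), (0, 2), (1, 0), (2, 4), (3, 0), (3, 3), (4, 4)}.
Total count |C(F_5)_aff| = 7.


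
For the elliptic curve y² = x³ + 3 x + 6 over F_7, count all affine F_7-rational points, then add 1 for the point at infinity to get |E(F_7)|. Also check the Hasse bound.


Affine points = {(3, 0), (6, 3), (6, 4)}; affine count = 3; |E(F_7)| = 4.

Discriminant check: Δ ∝ 4a³ + 27b² = 4·3³ + 27·6² = 4·27 + 27·36 ≡ 2 (mod 7). Nonzero ⇒ E is nonsingular.
For each x ∈ F_7, compute rhs = x³ + 3·x + 6 mod 7, then count y ∈ F_7 with y² ≡ rhs.
  x = 0: rhs = 6, matching y values: none (0 points).
  x = 1: rhs = 3, matching y values: none (0 points).
  x = 2: rhs = 6, matching y values: none (0 points).
  x = 3: rhs = 0, matching y values: 0 (1 points).
  x = 4: rhs = 5, matching y values: none (0 points).
  x = 5: rhs = 6, matching y values: none (0 points).
  x = 6: rhs = 2, matching y values: 3, 4 (2 points).
Total affine count: 3.
Full point count |E(F_7)| = 3 + 1 = 4.
Hasse bound: |4 − (7+1)| = |-4| = 4 ≤ 2√7 ≈ 5.2915 ✓.


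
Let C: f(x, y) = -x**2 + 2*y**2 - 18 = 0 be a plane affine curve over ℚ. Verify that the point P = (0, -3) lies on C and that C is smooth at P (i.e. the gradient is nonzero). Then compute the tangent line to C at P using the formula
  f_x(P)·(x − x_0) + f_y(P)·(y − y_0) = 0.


Tangent line at P: -12*y - 36 = 0.

Step 1: f(0, -3) = 0, so P lies on C.
Step 2: partial derivatives
  f_x(x, y) = -2*x, f_y(x, y) = 4*y.
  f_x(P) = 0, f_y(P) = -12 (gradient nonzero, so P is smooth).
Step 3: tangent line at P: 0·(x − 0) + -12·(y − -3) = 0.
Expanding: -12*y - 36 = 0.


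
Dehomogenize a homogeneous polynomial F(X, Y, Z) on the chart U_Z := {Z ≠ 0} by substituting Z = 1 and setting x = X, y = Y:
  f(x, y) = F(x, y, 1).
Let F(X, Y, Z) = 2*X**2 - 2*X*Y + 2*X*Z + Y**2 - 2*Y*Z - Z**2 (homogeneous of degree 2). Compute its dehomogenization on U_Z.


f(x, y) = 2*x**2 - 2*x*y + 2*x + y**2 - 2*y - 1

On U_Z we set Z = 1. Each monomial c·X^i·Y^j·Z^k in F becomes c·x^i·y^j·1^k = c·x^i·y^j.
Substituting Z = 1: F(X, Y, 1) = 2*x**2 - 2*x*y + 2*x + y**2 - 2*y - 1.
Note: deg(f) ≤ deg(F) = 2; strict inequality happens when F is divisible by Z (lost terms).


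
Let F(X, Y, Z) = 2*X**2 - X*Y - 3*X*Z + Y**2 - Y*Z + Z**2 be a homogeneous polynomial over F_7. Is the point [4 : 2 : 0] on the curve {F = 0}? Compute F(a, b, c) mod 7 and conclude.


F(4,2,0) ≡ 0 (mod 7); P is on the curve.

Evaluate F(4, 2, 0) term-by-term (mod 7).
  2*X**2 ↦ 2·16·1·1 = 32
  -X*Y ↦ -1·4·2·1 = -8
  -3*X*Z ↦ -3·4·1·0 = 0
  Y**2 ↦ 1·1·4·1 = 4
  -Y*Z ↦ -1·1·2·0 = 0
  Z**2 ↦ 1·1·1·0 = 0
Sum: F(4, 2, 0) = (32) + (-8) + (0) + (4) + (0) + (0) = 28.
Reducing mod 7: 28 ≡ 0 (mod 7).
Since F(a, b, c) ≡ 0 (mod 7), P lies on the curve.


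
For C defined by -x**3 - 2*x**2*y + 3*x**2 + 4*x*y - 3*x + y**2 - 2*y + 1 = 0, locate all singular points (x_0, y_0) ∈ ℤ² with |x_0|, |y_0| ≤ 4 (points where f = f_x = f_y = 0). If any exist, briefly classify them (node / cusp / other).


Singular points: {(1, 0)}; classification: cusp.

Compute partial derivatives:
  f_x = -3*x**2 - 4*x*y + 6*x + 4*y - 3.
  f_y = -2*x**2 + 4*x + 2*y - 2.
Scan x_0 ∈ {−4, ..., 4}. For each x_0, f_y(x_0, y) is a polynomial in y; find its integer roots y ∈ {−4, ..., 4}, then test f_x and f at those candidates.
  x = -4: f_y(-4, y) = 2*y - 50; no integer root y with |y| ≤ 4.
  x = -3: f_y(-3, y) = 2*y - 32; no integer root y with |y| ≤ 4.
  x = -2: f_y(-2, y) = 2*y - 18; no integer root y with |y| ≤ 4.
  x = -1: f_y(-1, y) = 2*y - 8; vanishes at y ∈ {4}. (-1, 4): f_x = 20 ≠ 0.
  x = 0: f_y(0, y) = 2*y - 2; vanishes at y ∈ {1}. (0, 1): f_x = 1 ≠ 0.
  x = 1: f_y(1, y) = 2*y; vanishes at y ∈ {0}. (1, 0): f_x = 0, f = 0 — SINGULAR.
  x = 2: f_y(2, y) = 2*y - 2; vanishes at y ∈ {1}. (2, 1): f_x = -7 ≠ 0.
  x = 3: f_y(3, y) = 2*y - 8; vanishes at y ∈ {4}. (3, 4): f_x = -44 ≠ 0.
  x = 4: f_y(4, y) = 2*y - 18; no integer root y with |y| ≤ 4.
Only singular point on the grid: (1, 0).
Classify: substitute x = 1 + u, y = 0 + v and expand: f = -u**3 - 2*u**2*v + v**2.
No constant or linear terms (consistent with a singular point). Quadratic part: v**2. Cubic part: -u**3 - 2*u**2*v.
The quadratic part v**2 is a perfect square, so there is a single (double) tangent line v = 0, i.e. y = 0. Restricting the cubic part to that line (v = 0) leaves -u**3 ≠ 0, so f is not divisible by v and the branch is v² ≈ u**3 to lowest order — this is a cusp.
Classification: cusp.


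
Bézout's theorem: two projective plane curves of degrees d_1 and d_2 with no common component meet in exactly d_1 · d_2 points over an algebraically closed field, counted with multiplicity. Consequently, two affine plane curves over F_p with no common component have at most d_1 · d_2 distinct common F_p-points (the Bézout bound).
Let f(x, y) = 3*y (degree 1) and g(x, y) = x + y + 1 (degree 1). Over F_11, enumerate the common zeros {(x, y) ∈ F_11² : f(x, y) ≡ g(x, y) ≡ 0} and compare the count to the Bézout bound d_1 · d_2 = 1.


Common zeros: {(10, 0)}; count = 1; Bézout bound = 1.

deg(f) = 1, deg(g) = 1, so Bézout bound = 1.
Scan x ∈ F_11. For each x, list the y ∈ F_11 with f(x, y) ≡ 0 and those with g(x, y) ≡ 0 (mod 11); the common zeros in that column are the intersection.
  x = 0: f ≡ 0 at y ∈ {0}; g ≡ 0 at y ∈ {10}; common: ∅.
  x = 1: f ≡ 0 at y ∈ {0}; g ≡ 0 at y ∈ {9}; common: ∅.
  x = 2: f ≡ 0 at y ∈ {0}; g ≡ 0 at y ∈ {8}; common: ∅.
  x = 3: f ≡ 0 at y ∈ {0}; g ≡ 0 at y ∈ {7}; common: ∅.
  x = 4: f ≡ 0 at y ∈ {0}; g ≡ 0 at y ∈ {6}; common: ∅.
  x = 5: f ≡ 0 at y ∈ {0}; g ≡ 0 at y ∈ {5}; common: ∅.
  x = 6: f ≡ 0 at y ∈ {0}; g ≡ 0 at y ∈ {4}; common: ∅.
  x = 7: f ≡ 0 at y ∈ {0}; g ≡ 0 at y ∈ {3}; common: ∅.
  x = 8: f ≡ 0 at y ∈ {0}; g ≡ 0 at y ∈ {2}; common: ∅.
  x = 9: f ≡ 0 at y ∈ {0}; g ≡ 0 at y ∈ {1}; common: ∅.
  x = 10: f ≡ 0 at y ∈ {0}; g ≡ 0 at y ∈ {0}; common: {0}.
Collecting: common zeros = {(10, 0)}, so the count is 1.
Comparison with the Bézout bound: 1 ≤ 1 = deg(f)·deg(g), as expected for curves with no common component (the bound is attained).


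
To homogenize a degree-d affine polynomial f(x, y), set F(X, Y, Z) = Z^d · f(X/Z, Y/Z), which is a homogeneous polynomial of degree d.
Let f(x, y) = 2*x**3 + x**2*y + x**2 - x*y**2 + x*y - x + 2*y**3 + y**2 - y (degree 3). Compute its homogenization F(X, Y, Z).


F(X, Y, Z) = 2*X**3 + X**2*Y + X**2*Z - X*Y**2 + X*Y*Z - X*Z**2 + 2*Y**3 + Y**2*Z - Y*Z**2

deg(f) = 3.
Substitute x = X/Z, y = Y/Z into f, then multiply by Z^3.
  monomial 2·x^3·y^0 ↦ 2·X^3·Y^0·Z^0.
  monomial 1·x^2·y^1 ↦ 1·X^2·Y^1·Z^0.
  monomial 1·x^2·y^0 ↦ 1·X^2·Y^0·Z^1.
  monomial -1·x^1·y^2 ↦ -1·X^1·Y^2·Z^0.
  monomial 1·x^1·y^1 ↦ 1·X^1·Y^1·Z^1.
  monomial -1·x^1·y^0 ↦ -1·X^1·Y^0·Z^2.
  monomial 2·x^0·y^3 ↦ 2·X^0·Y^3·Z^0.
  monomial 1·x^0·y^2 ↦ 1·X^0·Y^2·Z^1.
  monomial -1·x^0·y^1 ↦ -1·X^0·Y^1·Z^2.
Collecting: F(X, Y, Z) = 2*X**3 + X**2*Y + X**2*Z - X*Y**2 + X*Y*Z - X*Z**2 + 2*Y**3 + Y**2*Z - Y*Z**2.


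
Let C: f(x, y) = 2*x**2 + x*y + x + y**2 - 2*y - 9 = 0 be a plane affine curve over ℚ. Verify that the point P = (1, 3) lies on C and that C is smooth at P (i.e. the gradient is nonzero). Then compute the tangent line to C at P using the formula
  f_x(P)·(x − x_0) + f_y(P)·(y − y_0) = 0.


Tangent line at P: 8*x + 5*y - 23 = 0.

Step 1: f(1, 3) = 0, so P lies on C.
Step 2: partial derivatives
  f_x(x, y) = 4*x + y + 1, f_y(x, y) = x + 2*y - 2.
  f_x(P) = 8, f_y(P) = 5 (gradient nonzero, so P is smooth).
Step 3: tangent line at P: 8·(x − 1) + 5·(y − 3) = 0.
Expanding: 8*x + 5*y - 23 = 0.


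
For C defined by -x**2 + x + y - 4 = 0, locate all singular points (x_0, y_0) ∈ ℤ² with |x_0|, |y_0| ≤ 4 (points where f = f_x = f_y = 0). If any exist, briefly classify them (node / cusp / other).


No singular points in the scanned grid; C is smooth there.

Compute partial derivatives:
  f_x = 1 - 2*x.
  f_y = 1.
f_y = 1 is a nonzero constant, so f_y never vanishes: no point (x, y) can satisfy f = f_x = f_y = 0. In particular no (x, y) ∈ {−4, ..., 4}² is singular; the curve is smooth.


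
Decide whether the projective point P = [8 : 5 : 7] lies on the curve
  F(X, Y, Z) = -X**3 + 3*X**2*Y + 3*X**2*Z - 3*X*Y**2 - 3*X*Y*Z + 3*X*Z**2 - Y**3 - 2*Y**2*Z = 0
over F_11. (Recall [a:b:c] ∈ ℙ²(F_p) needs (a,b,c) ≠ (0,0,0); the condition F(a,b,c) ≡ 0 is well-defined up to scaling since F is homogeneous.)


F(8,5,7) ≡ 8 (mod 11); P is NOT on the curve.

Evaluate F(8, 5, 7) term-by-term (mod 11).
  -X**3 ↦ -1·512·1·1 = -512
  3*X**2*Y ↦ 3·64·5·1 = 960
  3*X**2*Z ↦ 3·64·1·7 = 1344
  -3*X*Y**2 ↦ -3·8·25·1 = -600
  -3*X*Y*Z ↦ -3·8·5·7 = -840
  3*X*Z**2 ↦ 3·8·1·49 = 1176
  -Y**3 ↦ -1·1·125·1 = -125
  -2*Y**2*Z ↦ -2·1·25·7 = -350
Sum: F(8, 5, 7) = (-512) + (960) + (1344) + (-600) + (-840) + (1176) + (-125) + (-350) = 1053.
Reducing mod 11: 1053 ≡ 8 (mod 11).
Since F(a, b, c) ≡ 8 ≠ 0 (mod 11), P does NOT lie on the curve.


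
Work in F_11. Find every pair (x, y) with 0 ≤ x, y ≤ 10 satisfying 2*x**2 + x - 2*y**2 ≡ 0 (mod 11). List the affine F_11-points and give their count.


Affine F_11-points: {(0, 0), (2, 4), (2, 7), (3, 4), (3, 7), (5, 0), (7, 5), (7, 6), (9, 5), (9, 6)}; count = 10.

For each of the 121 pairs (x, y) ∈ F_11², evaluate f(x, y) mod 11. Record the zeros.
  x = 0: [0↦0, 1↦9, 2↦3, 3↦4, 4↦1, 5↦5, 6↦5, 7↦1, 8↦4, 9↦3, 10↦9]  zeros at y ∈ {0}
  x = 1: [0↦3, 1↦1, 2↦6, 3↦7, 4↦4, 5↦8, 6↦8, 7↦4, 8↦7, 9↦6, 10↦1]  zeros at y ∈ ∅
  x = 2: [0↦10, 1↦8, 2↦2, 3↦3, 4↦0, 5↦4, 6↦4, 7↦0, 8↦3, 9↦2, 10↦8]  zeros at y ∈ {4, 7}
  x = 3: [0↦10, 1↦8, 2↦2, 3↦3, 4↦0, 5↦4, 6↦4, 7↦0, 8↦3, 9↦2, 10↦8]  zeros at y ∈ {4, 7}
  x = 4: [0↦3, 1↦1, 2↦6, 3↦7, 4↦4, 5↦8, 6↦8, 7↦4, 8↦7, 9↦6, 10↦1]  zeros at y ∈ ∅
  x = 5: [0↦0, 1↦9, 2↦3, 3↦4, 4↦1, 5↦5, 6↦5, 7↦1, 8↦4, 9↦3, 10↦9]  zeros at y ∈ {0}
  x = 6: [0↦1, 1↦10, 2↦4, 3↦5, 4↦2, 5↦6, 6↦6, 7↦2, 8↦5, 9↦4, 10↦10]  zeros at y ∈ ∅
  x = 7: [0↦6, 1↦4, 2↦9, 3↦10, 4↦7, 5↦0, 6↦0, 7↦7, 8↦10, 9↦9, 10↦4]  zeros at y ∈ {5, 6}
  x = 8: [0↦4, 1↦2, 2↦7, 3↦8, 4↦5, 5↦9, 6↦9, 7↦5, 8↦8, 9↦7, 10↦2]  zeros at y ∈ ∅
  x = 9: [0↦6, 1↦4, 2↦9, 3↦10, 4↦7, 5↦0, 6↦0, 7↦7, 8↦10, 9↦9, 10↦4]  zeros at y ∈ {5, 6}
  x = 10: [0↦1, 1↦10, 2↦4, 3↦5, 4↦2, 5↦6, 6↦6, 7↦2, 8↦5, 9↦4, 10↦10]  zeros at y ∈ ∅
Collecting zeros: affine points = {(0, 0), (2, 4), (2, 7), (3, 4), (3, 7), (5, 0), (7, 5), (7, 6), (9, 5), (9, 6)}.
Total count |C(F_11)_aff| = 10.


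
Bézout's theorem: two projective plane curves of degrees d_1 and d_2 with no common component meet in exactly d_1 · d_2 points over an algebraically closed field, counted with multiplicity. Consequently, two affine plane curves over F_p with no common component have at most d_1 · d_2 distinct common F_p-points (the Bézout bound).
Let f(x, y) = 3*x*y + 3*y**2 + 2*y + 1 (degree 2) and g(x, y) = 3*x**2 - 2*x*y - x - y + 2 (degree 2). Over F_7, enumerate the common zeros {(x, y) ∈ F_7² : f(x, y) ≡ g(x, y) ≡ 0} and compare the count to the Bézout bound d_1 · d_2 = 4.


Common zeros: ∅; count = 0; Bézout bound = 4.

deg(f) = 2, deg(g) = 2, so Bézout bound = 4.
Scan x ∈ F_7. For each x, list the y ∈ F_7 with f(x, y) ≡ 0 and those with g(x, y) ≡ 0 (mod 7); the common zeros in that column are the intersection.
  x = 0: f ≡ 0 at y ∈ ∅; g ≡ 0 at y ∈ {2}; common: ∅.
  x = 1: f ≡ 0 at y ∈ ∅; g ≡ 0 at y ∈ {6}; common: ∅.
  x = 2: f ≡ 0 at y ∈ ∅; g ≡ 0 at y ∈ {1}; common: ∅.
  x = 3: f ≡ 0 at y ∈ {2, 6}; g ≡ 0 at y ∈ ∅; common: ∅.
  x = 4: f ≡ 0 at y ∈ {3, 4}; g ≡ 0 at y ∈ {2}; common: ∅.
  x = 5: f ≡ 0 at y ∈ {1, 5}; g ≡ 0 at y ∈ {4}; common: ∅.
  x = 6: f ≡ 0 at y ∈ ∅; g ≡ 0 at y ∈ {1}; common: ∅.
Collecting: common zeros = ∅, so the count is 0.
Comparison with the Bézout bound: 0 ≤ 4 = deg(f)·deg(g), as expected for curves with no common component (the affine F_7-count falls short of the bound because intersections may lie at infinity, over extension fields, or carry multiplicity).


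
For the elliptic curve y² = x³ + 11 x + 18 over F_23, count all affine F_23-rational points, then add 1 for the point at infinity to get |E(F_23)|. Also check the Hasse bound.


Affine points = {(0, 8), (0, 15), (2, 5), (2, 18), (3, 3), (3, 20), (6, 1), (6, 22), (7, 1), (7, 22), (9, 8), (9, 15), (10, 1), (10, 22), (13, 9), (13, 14), (14, 8), (14, 15), (15, 4), (15, 19), (16, 9), (16, 14), (17, 9), (17, 14), (19, 5), (19, 18), (20, 2), (20, 21), (22, 11), (22, 12)}; affine count = 30; |E(F_23)| = 31.

Discriminant check: Δ ∝ 4a³ + 27b² = 4·11³ + 27·18² = 4·1331 + 27·324 ≡ 19 (mod 23). Nonzero ⇒ E is nonsingular.
For each x ∈ F_23, compute rhs = x³ + 11·x + 18 mod 23, then count y ∈ F_23 with y² ≡ rhs.
  x = 0: rhs = 18, matching y values: 8, 15 (2 points).
  x = 1: rhs = 7, matching y values: none (0 points).
  x = 2: rhs = 2, matching y values: 5, 18 (2 points).
  x = 3: rhs = 9, matching y values: 3, 20 (2 points).
  x = 4: rhs = 11, matching y values: none (0 points).
  x = 5: rhs = 14, matching y values: none (0 points).
  x = 6: rhs = 1, matching y values: 1, 22 (2 points).
  x = 7: rhs = 1, matching y values: 1, 22 (2 points).
  x = 8: rhs = 20, matching y values: none (0 points).
  x = 9: rhs = 18, matching y values: 8, 15 (2 points).
  x = 10: rhs = 1, matching y values: 1, 22 (2 points).
  x = 11: rhs = 21, matching y values: none (0 points).
  x = 12: rhs = 15, matching y values: none (0 points).
  x = 13: rhs = 12, matching y values: 9, 14 (2 points).
  x = 14: rhs = 18, matching y values: 8, 15 (2 points).
  x = 15: rhs = 16, matching y values: 4, 19 (2 points).
  x = 16: rhs = 12, matching y values: 9, 14 (2 points).
  x = 17: rhs = 12, matching y values: 9, 14 (2 points).
  x = 18: rhs = 22, matching y values: none (0 points).
  x = 19: rhs = 2, matching y values: 5, 18 (2 points).
  x = 20: rhs = 4, matching y values: 2, 21 (2 points).
  x = 21: rhs = 11, matching y values: none (0 points).
  x = 22: rhs = 6, matching y values: 11, 12 (2 points).
Total affine count: 30.
Full point count |E(F_23)| = 30 + 1 = 31.
Hasse bound: |31 − (23+1)| = |7| = 7 ≤ 2√23 ≈ 9.5917 ✓.


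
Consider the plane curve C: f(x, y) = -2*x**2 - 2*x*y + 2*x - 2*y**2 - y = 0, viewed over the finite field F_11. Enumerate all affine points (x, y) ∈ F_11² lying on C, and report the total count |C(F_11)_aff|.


Affine F_11-points: {(0, 0), (0, 5), (1, 0), (1, 4), (2, 1), (2, 2), (7, 4), (7, 5), (8, 2), (8, 6), (9, 1), (9, 6)}; count = 12.

For each of the 121 pairs (x, y) ∈ F_11², evaluate f(x, y) mod 11. Record the zeros.
  x = 0: [0↦0, 1↦8, 2↦1, 3↦1, 4↦8, 5↦0, 6↦10, 7↦5, 8↦7, 9↦5, 10↦10]  zeros at y ∈ {0, 5}
  x = 1: [0↦0, 1↦6, 2↦8, 3↦6, 4↦0, 5↦1, 6↦9, 7↦2, 8↦2, 9↦9, 10↦1]  zeros at y ∈ {0, 4}
  x = 2: [0↦7, 1↦0, 2↦0, 3↦7, 4↦10, 5↦9, 6↦4, 7↦6, 8↦4, 9↦9, 10↦10]  zeros at y ∈ {1, 2}
  x = 3: [0↦10, 1↦1, 2↦10, 3↦4, 4↦5, 5↦2, 6↦6, 7↦6, 8↦2, 9↦5, 10↦4]  zeros at y ∈ ∅
  x = 4: [0↦9, 1↦9, 2↦5, 3↦8, 4↦7, 5↦2, 6↦4, 7↦2, 8↦7, 9↦8, 10↦5]  zeros at y ∈ ∅
  x = 5: [0↦4, 1↦2, 2↦7, 3↦8, 4↦5, 5↦9, 6↦9, 7↦5, 8↦8, 9↦7, 10↦2]  zeros at y ∈ ∅
  x = 6: [0↦6, 1↦2, 2↦5, 3↦4, 4↦10, 5↦1, 6↦10, 7↦4, 8↦5, 9↦2, 10↦6]  zeros at y ∈ ∅
  x = 7: [0↦4, 1↦9, 2↦10, 3↦7, 4↦0, 5↦0, 6↦7, 7↦10, 8↦9, 9↦4, 10↦6]  zeros at y ∈ {4, 5}
  x = 8: [0↦9, 1↦1, 2↦0, 3↦6, 4↦8, 5↦6, 6↦0, 7↦1, 8↦9, 9↦2, 10↦2]  zeros at y ∈ {2, 6}
  x = 9: [0↦10, 1↦0, 2↦8, 3↦1, 4↦1, 5↦8, 6↦0, 7↦10, 8↦5, 9↦7, 10↦5]  zeros at y ∈ {1, 6}
  x = 10: [0↦7, 1↦6, 2↦1, 3↦3, 4↦1, 5↦6, 6↦7, 7↦4, 8↦8, 9↦8, 10↦4]  zeros at y ∈ ∅
Collecting zeros: affine points = {(0, 0), (0, 5), (1, 0), (1, 4), (2, 1), (2, 2), (7, 4), (7, 5), (8, 2), (8, 6), (9, 1), (9, 6)}.
Total count |C(F_11)_aff| = 12.


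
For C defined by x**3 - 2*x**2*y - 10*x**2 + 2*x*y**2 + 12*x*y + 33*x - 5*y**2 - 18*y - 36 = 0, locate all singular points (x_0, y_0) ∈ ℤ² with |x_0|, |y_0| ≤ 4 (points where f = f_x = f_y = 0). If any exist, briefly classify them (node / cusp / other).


Singular points: {(3, 0)}; classification: node.

Compute partial derivatives:
  f_x = 3*x**2 - 4*x*y - 20*x + 2*y**2 + 12*y + 33.
  f_y = -2*x**2 + 4*x*y + 12*x - 10*y - 18.
Scan x_0 ∈ {−4, ..., 4}. For each x_0, f_y(x_0, y) is a polynomial in y; find its integer roots y ∈ {−4, ..., 4}, then test f_x and f at those candidates.
  x = -4: f_y(-4, y) = -26*y - 98; no integer root y with |y| ≤ 4.
  x = -3: f_y(-3, y) = -22*y - 72; no integer root y with |y| ≤ 4.
  x = -2: f_y(-2, y) = -18*y - 50; no integer root y with |y| ≤ 4.
  x = -1: f_y(-1, y) = -14*y - 32; no integer root y with |y| ≤ 4.
  x = 0: f_y(0, y) = -10*y - 18; no integer root y with |y| ≤ 4.
  x = 1: f_y(1, y) = -6*y - 8; no integer root y with |y| ≤ 4.
  x = 2: f_y(2, y) = -2*y - 2; vanishes at y ∈ {-1}. (2, -1): f_x = 3 ≠ 0.
  x = 3: f_y(3, y) = 2*y; vanishes at y ∈ {0}. (3, 0): f_x = 0, f = 0 — SINGULAR.
  x = 4: f_y(4, y) = 6*y - 2; no integer root y with |y| ≤ 4.
Only singular point on the grid: (3, 0).
Classify: substitute x = 3 + u, y = 0 + v and expand: f = u**3 - 2*u**2*v - u**2 + 2*u*v**2 + v**2.
No constant or linear terms (consistent with a singular point). Quadratic part: -u**2 + v**2. Cubic part: u**3 - 2*u**2*v + 2*u*v**2.
The quadratic part v**2 - u**2 = (v − u)(v + u) splits into two distinct linear factors, so there are two distinct tangent lines y − 0 = ±(x − 3) — this is a node (ordinary double point).
Classification: node.


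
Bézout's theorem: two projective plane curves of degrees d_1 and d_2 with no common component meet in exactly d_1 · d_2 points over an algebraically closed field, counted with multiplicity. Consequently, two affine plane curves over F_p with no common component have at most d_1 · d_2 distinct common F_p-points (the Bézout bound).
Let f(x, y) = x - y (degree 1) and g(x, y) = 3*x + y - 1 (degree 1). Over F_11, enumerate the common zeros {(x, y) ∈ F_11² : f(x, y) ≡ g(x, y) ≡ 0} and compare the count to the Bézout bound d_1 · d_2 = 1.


Common zeros: {(3, 3)}; count = 1; Bézout bound = 1.

deg(f) = 1, deg(g) = 1, so Bézout bound = 1.
Scan x ∈ F_11. For each x, list the y ∈ F_11 with f(x, y) ≡ 0 and those with g(x, y) ≡ 0 (mod 11); the common zeros in that column are the intersection.
  x = 0: f ≡ 0 at y ∈ {0}; g ≡ 0 at y ∈ {1}; common: ∅.
  x = 1: f ≡ 0 at y ∈ {1}; g ≡ 0 at y ∈ {9}; common: ∅.
  x = 2: f ≡ 0 at y ∈ {2}; g ≡ 0 at y ∈ {6}; common: ∅.
  x = 3: f ≡ 0 at y ∈ {3}; g ≡ 0 at y ∈ {3}; common: {3}.
  x = 4: f ≡ 0 at y ∈ {4}; g ≡ 0 at y ∈ {0}; common: ∅.
  x = 5: f ≡ 0 at y ∈ {5}; g ≡ 0 at y ∈ {8}; common: ∅.
  x = 6: f ≡ 0 at y ∈ {6}; g ≡ 0 at y ∈ {5}; common: ∅.
  x = 7: f ≡ 0 at y ∈ {7}; g ≡ 0 at y ∈ {2}; common: ∅.
  x = 8: f ≡ 0 at y ∈ {8}; g ≡ 0 at y ∈ {10}; common: ∅.
  x = 9: f ≡ 0 at y ∈ {9}; g ≡ 0 at y ∈ {7}; common: ∅.
  x = 10: f ≡ 0 at y ∈ {10}; g ≡ 0 at y ∈ {4}; common: ∅.
Collecting: common zeros = {(3, 3)}, so the count is 1.
Comparison with the Bézout bound: 1 ≤ 1 = deg(f)·deg(g), as expected for curves with no common component (the bound is attained).


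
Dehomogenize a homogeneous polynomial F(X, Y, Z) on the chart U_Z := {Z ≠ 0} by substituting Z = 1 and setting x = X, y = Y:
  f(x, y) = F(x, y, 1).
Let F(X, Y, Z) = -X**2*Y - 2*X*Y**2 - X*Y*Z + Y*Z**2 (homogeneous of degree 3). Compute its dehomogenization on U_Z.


f(x, y) = -x**2*y - 2*x*y**2 - x*y + y

On U_Z we set Z = 1. Each monomial c·X^i·Y^j·Z^k in F becomes c·x^i·y^j·1^k = c·x^i·y^j.
Substituting Z = 1: F(X, Y, 1) = -x**2*y - 2*x*y**2 - x*y + y.
Note: deg(f) ≤ deg(F) = 3; strict inequality happens when F is divisible by Z (lost terms).


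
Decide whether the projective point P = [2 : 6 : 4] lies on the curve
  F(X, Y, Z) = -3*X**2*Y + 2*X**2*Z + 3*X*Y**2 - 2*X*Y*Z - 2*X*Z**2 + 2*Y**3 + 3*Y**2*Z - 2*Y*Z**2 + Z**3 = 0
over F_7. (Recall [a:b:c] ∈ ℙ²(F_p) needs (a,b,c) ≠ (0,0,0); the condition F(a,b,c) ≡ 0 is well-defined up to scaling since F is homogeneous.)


F(2,6,4) ≡ 3 (mod 7); P is NOT on the curve.

Evaluate F(2, 6, 4) term-by-term (mod 7).
  -3*X**2*Y ↦ -3·4·6·1 = -72
  2*X**2*Z ↦ 2·4·1·4 = 32
  3*X*Y**2 ↦ 3·2·36·1 = 216
  -2*X*Y*Z ↦ -2·2·6·4 = -96
  -2*X*Z**2 ↦ -2·2·1·16 = -64
  2*Y**3 ↦ 2·1·216·1 = 432
  3*Y**2*Z ↦ 3·1·36·4 = 432
  -2*Y*Z**2 ↦ -2·1·6·16 = -192
  Z**3 ↦ 1·1·1·64 = 64
Sum: F(2, 6, 4) = (-72) + (32) + (216) + (-96) + (-64) + (432) + (432) + (-192) + (64) = 752.
Reducing mod 7: 752 ≡ 3 (mod 7).
Since F(a, b, c) ≡ 3 ≠ 0 (mod 7), P does NOT lie on the curve.


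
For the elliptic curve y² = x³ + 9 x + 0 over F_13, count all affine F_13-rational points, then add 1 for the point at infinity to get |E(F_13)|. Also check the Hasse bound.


Affine points = {(0, 0), (1, 6), (1, 7), (2, 0), (4, 3), (4, 10), (5, 1), (5, 12), (6, 6), (6, 7), (7, 4), (7, 9), (8, 5), (8, 8), (9, 2), (9, 11), (11, 0), (12, 4), (12, 9)}; affine count = 19; |E(F_13)| = 20.

Discriminant check: Δ ∝ 4a³ + 27b² = 4·9³ + 27·0² = 4·729 + 27·0 ≡ 4 (mod 13). Nonzero ⇒ E is nonsingular.
For each x ∈ F_13, compute rhs = x³ + 9·x + 0 mod 13, then count y ∈ F_13 with y² ≡ rhs.
  x = 0: rhs = 0, matching y values: 0 (1 points).
  x = 1: rhs = 10, matching y values: 6, 7 (2 points).
  x = 2: rhs = 0, matching y values: 0 (1 points).
  x = 3: rhs = 2, matching y values: none (0 points).
  x = 4: rhs = 9, matching y values: 3, 10 (2 points).
  x = 5: rhs = 1, matching y values: 1, 12 (2 points).
  x = 6: rhs = 10, matching y values: 6, 7 (2 points).
  x = 7: rhs = 3, matching y values: 4, 9 (2 points).
  x = 8: rhs = 12, matching y values: 5, 8 (2 points).
  x = 9: rhs = 4, matching y values: 2, 11 (2 points).
  x = 10: rhs = 11, matching y values: none (0 points).
  x = 11: rhs = 0, matching y values: 0 (1 points).
  x = 12: rhs = 3, matching y values: 4, 9 (2 points).
Total affine count: 19.
Full point count |E(F_13)| = 19 + 1 = 20.
Hasse bound: |20 − (13+1)| = |6| = 6 ≤ 2√13 ≈ 7.2111 ✓.


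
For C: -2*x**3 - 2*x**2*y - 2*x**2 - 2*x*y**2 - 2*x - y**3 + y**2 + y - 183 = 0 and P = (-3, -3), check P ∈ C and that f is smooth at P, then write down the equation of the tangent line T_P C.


Tangent line at P: -98*x - 86*y - 552 = 0.

Step 1: f(-3, -3) = 0, so P lies on C.
Step 2: partial derivatives
  f_x(x, y) = -6*x**2 - 4*x*y - 4*x - 2*y**2 - 2, f_y(x, y) = -2*x**2 - 4*x*y - 3*y**2 + 2*y + 1.
  f_x(P) = -98, f_y(P) = -86 (gradient nonzero, so P is smooth).
Step 3: tangent line at P: -98·(x − -3) + -86·(y − -3) = 0.
Expanding: -98*x - 86*y - 552 = 0.


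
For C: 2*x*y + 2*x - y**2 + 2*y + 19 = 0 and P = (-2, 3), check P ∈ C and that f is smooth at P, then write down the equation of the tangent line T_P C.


Tangent line at P: 8*x - 8*y + 40 = 0.

Step 1: f(-2, 3) = 0, so P lies on C.
Step 2: partial derivatives
  f_x(x, y) = 2*y + 2, f_y(x, y) = 2*x - 2*y + 2.
  f_x(P) = 8, f_y(P) = -8 (gradient nonzero, so P is smooth).
Step 3: tangent line at P: 8·(x − -2) + -8·(y − 3) = 0.
Expanding: 8*x - 8*y + 40 = 0.


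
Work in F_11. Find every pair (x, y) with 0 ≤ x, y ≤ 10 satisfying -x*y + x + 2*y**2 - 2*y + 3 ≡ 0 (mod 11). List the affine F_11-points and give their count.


Affine F_11-points: {(2, 3), (2, 10), (6, 6), (6, 9), (7, 2), (7, 8), (8, 0), (8, 5), (9, 4), (9, 7)}; count = 10.

For each of the 121 pairs (x, y) ∈ F_11², evaluate f(x, y) mod 11. Record the zeros.
  x = 0: [0↦3, 1↦3, 2↦7, 3↦4, 4↦5, 5↦10, 6↦8, 7↦10, 8↦5, 9↦4, 10↦7]  zeros at y ∈ ∅
  x = 1: [0↦4, 1↦3, 2↦6, 3↦2, 4↦2, 5↦6, 6↦3, 7↦4, 8↦9, 9↦7, 10↦9]  zeros at y ∈ ∅
  x = 2: [0↦5, 1↦3, 2↦5, 3↦0, 4↦10, 5↦2, 6↦9, 7↦9, 8↦2, 9↦10, 10↦0]  zeros at y ∈ {3, 10}
  x = 3: [0↦6, 1↦3, 2↦4, 3↦9, 4↦7, 5↦9, 6↦4, 7↦3, 8↦6, 9↦2, 10↦2]  zeros at y ∈ ∅
  x = 4: [0↦7, 1↦3, 2↦3, 3↦7, 4↦4, 5↦5, 6↦10, 7↦8, 8↦10, 9↦5, 10↦4]  zeros at y ∈ ∅
  x = 5: [0↦8, 1↦3, 2↦2, 3↦5, 4↦1, 5↦1, 6↦5, 7↦2, 8↦3, 9↦8, 10↦6]  zeros at y ∈ ∅
  x = 6: [0↦9, 1↦3, 2↦1, 3↦3, 4↦9, 5↦8, 6↦0, 7↦7, 8↦7, 9↦0, 10↦8]  zeros at y ∈ {6, 9}
  x = 7: [0↦10, 1↦3, 2↦0, 3↦1, 4↦6, 5↦4, 6↦6, 7↦1, 8↦0, 9↦3, 10↦10]  zeros at y ∈ {2, 8}
  x = 8: [0↦0, 1↦3, 2↦10, 3↦10, 4↦3, 5↦0, 6↦1, 7↦6, 8↦4, 9↦6, 10↦1]  zeros at y ∈ {0, 5}
  x = 9: [0↦1, 1↦3, 2↦9, 3↦8, 4↦0, 5↦7, 6↦7, 7↦0, 8↦8, 9↦9, 10↦3]  zeros at y ∈ {4, 7}
  x = 10: [0↦2, 1↦3, 2↦8, 3↦6, 4↦8, 5↦3, 6↦2, 7↦5, 8↦1, 9↦1, 10↦5]  zeros at y ∈ ∅
Collecting zeros: affine points = {(2, 3), (2, 10), (6, 6), (6, 9), (7, 2), (7, 8), (8, 0), (8, 5), (9, 4), (9, 7)}.
Total count |C(F_11)_aff| = 10.


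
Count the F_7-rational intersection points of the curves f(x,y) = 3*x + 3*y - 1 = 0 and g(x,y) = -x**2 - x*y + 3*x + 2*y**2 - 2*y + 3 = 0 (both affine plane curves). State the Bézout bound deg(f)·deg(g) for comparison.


Common zeros: {(5, 0)}; count = 1; Bézout bound = 2.

deg(f) = 1, deg(g) = 2, so Bézout bound = 2.
Scan x ∈ F_7. For each x, list the y ∈ F_7 with f(x, y) ≡ 0 and those with g(x, y) ≡ 0 (mod 7); the common zeros in that column are the intersection.
  x = 0: f ≡ 0 at y ∈ {5}; g ≡ 0 at y ∈ {2, 6}; common: ∅.
  x = 1: f ≡ 0 at y ∈ {4}; g ≡ 0 at y ∈ {2, 3}; common: ∅.
  x = 2: f ≡ 0 at y ∈ {3}; g ≡ 0 at y ∈ {4, 5}; common: ∅.
  x = 3: f ≡ 0 at y ∈ {2}; g ≡ 0 at y ∈ {1, 5}; common: ∅.
  x = 4: f ≡ 0 at y ∈ {1}; g ≡ 0 at y ∈ {4, 6}; common: ∅.
  x = 5: f ≡ 0 at y ∈ {0}; g ≡ 0 at y ∈ {0}; common: {0}.
  x = 6: f ≡ 0 at y ∈ {6}; g ≡ 0 at y ∈ {1, 3}; common: ∅.
Collecting: common zeros = {(5, 0)}, so the count is 1.
Comparison with the Bézout bound: 1 ≤ 2 = deg(f)·deg(g), as expected for curves with no common component (the affine F_7-count falls short of the bound because intersections may lie at infinity, over extension fields, or carry multiplicity).


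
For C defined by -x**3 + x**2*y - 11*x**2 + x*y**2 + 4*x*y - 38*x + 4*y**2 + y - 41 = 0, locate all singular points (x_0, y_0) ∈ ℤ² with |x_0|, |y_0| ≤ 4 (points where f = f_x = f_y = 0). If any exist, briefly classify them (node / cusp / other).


Singular points: {(-3, 1)}; classification: node.

Compute partial derivatives:
  f_x = -3*x**2 + 2*x*y - 22*x + y**2 + 4*y - 38.
  f_y = x**2 + 2*x*y + 4*x + 8*y + 1.
Scan x_0 ∈ {−4, ..., 4}. For each x_0, f_y(x_0, y) is a polynomial in y; find its integer roots y ∈ {−4, ..., 4}, then test f_x and f at those candidates.
  x = -4: f_y(-4, y) = 1; no integer root y with |y| ≤ 4.
  x = -3: f_y(-3, y) = 2*y - 2; vanishes at y ∈ {1}. (-3, 1): f_x = 0, f = 0 — SINGULAR.
  x = -2: f_y(-2, y) = 4*y - 3; no integer root y with |y| ≤ 4.
  x = -1: f_y(-1, y) = 6*y - 2; no integer root y with |y| ≤ 4.
  x = 0: f_y(0, y) = 8*y + 1; no integer root y with |y| ≤ 4.
  x = 1: f_y(1, y) = 10*y + 6; no integer root y with |y| ≤ 4.
  x = 2: f_y(2, y) = 12*y + 13; no integer root y with |y| ≤ 4.
  x = 3: f_y(3, y) = 14*y + 22; no integer root y with |y| ≤ 4.
  x = 4: f_y(4, y) = 16*y + 33; no integer root y with |y| ≤ 4.
Only singular point on the grid: (-3, 1).
Classify: substitute x = -3 + u, y = 1 + v and expand: f = -u**3 + u**2*v - u**2 + u*v**2 + v**2.
No constant or linear terms (consistent with a singular point). Quadratic part: -u**2 + v**2. Cubic part: -u**3 + u**2*v + u*v**2.
The quadratic part v**2 - u**2 = (v − u)(v + u) splits into two distinct linear factors, so there are two distinct tangent lines y − 1 = ±(x − -3) — this is a node (ordinary double point).
Classification: node.


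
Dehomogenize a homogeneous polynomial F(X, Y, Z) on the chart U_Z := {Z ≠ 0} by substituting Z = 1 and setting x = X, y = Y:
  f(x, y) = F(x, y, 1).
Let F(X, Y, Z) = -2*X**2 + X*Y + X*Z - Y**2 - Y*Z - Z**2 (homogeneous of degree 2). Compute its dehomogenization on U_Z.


f(x, y) = -2*x**2 + x*y + x - y**2 - y - 1

On U_Z we set Z = 1. Each monomial c·X^i·Y^j·Z^k in F becomes c·x^i·y^j·1^k = c·x^i·y^j.
Substituting Z = 1: F(X, Y, 1) = -2*x**2 + x*y + x - y**2 - y - 1.
Note: deg(f) ≤ deg(F) = 2; strict inequality happens when F is divisible by Z (lost terms).


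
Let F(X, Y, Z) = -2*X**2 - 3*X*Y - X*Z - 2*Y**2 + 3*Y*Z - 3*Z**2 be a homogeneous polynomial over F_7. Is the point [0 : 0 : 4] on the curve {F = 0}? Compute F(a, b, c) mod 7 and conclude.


F(0,0,4) ≡ 1 (mod 7); P is NOT on the curve.

Evaluate F(0, 0, 4) term-by-term (mod 7).
  -2*X**2 ↦ -2·0·1·1 = 0
  -3*X*Y ↦ -3·0·0·1 = 0
  -X*Z ↦ -1·0·1·4 = 0
  -2*Y**2 ↦ -2·1·0·1 = 0
  3*Y*Z ↦ 3·1·0·4 = 0
  -3*Z**2 ↦ -3·1·1·16 = -48
Sum: F(0, 0, 4) = (0) + (0) + (0) + (0) + (0) + (-48) = -48.
Reducing mod 7: -48 ≡ 1 (mod 7).
Since F(a, b, c) ≡ 1 ≠ 0 (mod 7), P does NOT lie on the curve.


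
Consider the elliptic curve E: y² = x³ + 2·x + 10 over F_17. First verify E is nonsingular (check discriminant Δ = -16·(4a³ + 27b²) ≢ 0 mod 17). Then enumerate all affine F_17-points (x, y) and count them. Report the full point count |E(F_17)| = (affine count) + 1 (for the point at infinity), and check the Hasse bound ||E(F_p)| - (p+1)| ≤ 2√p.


Affine points = {(1, 8), (1, 9), (3, 3), (3, 14), (5, 3), (5, 14), (6, 0), (9, 3), (9, 14), (15, 7), (15, 10)}; affine count = 11; |E(F_17)| = 12.

Discriminant check: Δ ∝ 4a³ + 27b² = 4·2³ + 27·10² = 4·8 + 27·100 ≡ 12 (mod 17). Nonzero ⇒ E is nonsingular.
For each x ∈ F_17, compute rhs = x³ + 2·x + 10 mod 17, then count y ∈ F_17 with y² ≡ rhs.
  x = 0: rhs = 10, matching y values: none (0 points).
  x = 1: rhs = 13, matching y values: 8, 9 (2 points).
  x = 2: rhs = 5, matching y values: none (0 points).
  x = 3: rhs = 9, matching y values: 3, 14 (2 points).
  x = 4: rhs = 14, matching y values: none (0 points).
  x = 5: rhs = 9, matching y values: 3, 14 (2 points).
  x = 6: rhs = 0, matching y values: 0 (1 points).
  x = 7: rhs = 10, matching y values: none (0 points).
  x = 8: rhs = 11, matching y values: none (0 points).
  x = 9: rhs = 9, matching y values: 3, 14 (2 points).
  x = 10: rhs = 10, matching y values: none (0 points).
  x = 11: rhs = 3, matching y values: none (0 points).
  x = 12: rhs = 11, matching y values: none (0 points).
  x = 13: rhs = 6, matching y values: none (0 points).
  x = 14: rhs = 11, matching y values: none (0 points).
  x = 15: rhs = 15, matching y values: 7, 10 (2 points).
  x = 16: rhs = 7, matching y values: none (0 points).
Total affine count: 11.
Full point count |E(F_17)| = 11 + 1 = 12.
Hasse bound: |12 − (17+1)| = |-6| = 6 ≤ 2√17 ≈ 8.2462 ✓.


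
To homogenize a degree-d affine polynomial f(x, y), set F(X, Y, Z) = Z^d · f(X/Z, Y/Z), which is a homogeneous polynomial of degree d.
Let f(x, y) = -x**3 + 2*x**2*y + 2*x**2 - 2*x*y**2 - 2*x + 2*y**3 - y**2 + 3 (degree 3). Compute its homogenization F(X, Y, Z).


F(X, Y, Z) = -X**3 + 2*X**2*Y + 2*X**2*Z - 2*X*Y**2 - 2*X*Z**2 + 2*Y**3 - Y**2*Z + 3*Z**3

deg(f) = 3.
Substitute x = X/Z, y = Y/Z into f, then multiply by Z^3.
  monomial -1·x^3·y^0 ↦ -1·X^3·Y^0·Z^0.
  monomial 2·x^2·y^1 ↦ 2·X^2·Y^1·Z^0.
  monomial 2·x^2·y^0 ↦ 2·X^2·Y^0·Z^1.
  monomial -2·x^1·y^2 ↦ -2·X^1·Y^2·Z^0.
  monomial -2·x^1·y^0 ↦ -2·X^1·Y^0·Z^2.
  monomial 2·x^0·y^3 ↦ 2·X^0·Y^3·Z^0.
  monomial -1·x^0·y^2 ↦ -1·X^0·Y^2·Z^1.
  monomial 3·x^0·y^0 ↦ 3·X^0·Y^0·Z^3.
Collecting: F(X, Y, Z) = -X**3 + 2*X**2*Y + 2*X**2*Z - 2*X*Y**2 - 2*X*Z**2 + 2*Y**3 - Y**2*Z + 3*Z**3.


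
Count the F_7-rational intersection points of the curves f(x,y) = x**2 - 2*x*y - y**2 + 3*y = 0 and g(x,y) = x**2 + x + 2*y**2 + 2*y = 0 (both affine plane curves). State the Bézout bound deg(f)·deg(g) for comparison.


Common zeros: {(0, 0), (5, 2)}; count = 2; Bézout bound = 4.

deg(f) = 2, deg(g) = 2, so Bézout bound = 4.
Scan x ∈ F_7. For each x, list the y ∈ F_7 with f(x, y) ≡ 0 and those with g(x, y) ≡ 0 (mod 7); the common zeros in that column are the intersection.
  x = 0: f ≡ 0 at y ∈ {0, 3}; g ≡ 0 at y ∈ {0, 6}; common: {0}.
  x = 1: f ≡ 0 at y ∈ ∅; g ≡ 0 at y ∈ {2, 4}; common: ∅.
  x = 2: f ≡ 0 at y ∈ ∅; g ≡ 0 at y ∈ ∅; common: ∅.
  x = 3: f ≡ 0 at y ∈ ∅; g ≡ 0 at y ∈ ∅; common: ∅.
  x = 4: f ≡ 0 at y ∈ ∅; g ≡ 0 at y ∈ ∅; common: ∅.
  x = 5: f ≡ 0 at y ∈ {2, 5}; g ≡ 0 at y ∈ {2, 4}; common: {2}.
  x = 6: f ≡ 0 at y ∈ {2, 3}; g ≡ 0 at y ∈ {0, 6}; common: ∅.
Collecting: common zeros = {(0, 0), (5, 2)}, so the count is 2.
Comparison with the Bézout bound: 2 ≤ 4 = deg(f)·deg(g), as expected for curves with no common component (the affine F_7-count falls short of the bound because intersections may lie at infinity, over extension fields, or carry multiplicity).


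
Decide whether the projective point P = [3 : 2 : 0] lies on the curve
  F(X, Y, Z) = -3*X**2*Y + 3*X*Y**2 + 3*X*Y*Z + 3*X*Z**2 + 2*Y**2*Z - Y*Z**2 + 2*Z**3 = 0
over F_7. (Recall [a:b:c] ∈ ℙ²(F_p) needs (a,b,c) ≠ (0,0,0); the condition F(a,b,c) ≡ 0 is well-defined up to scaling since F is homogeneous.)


F(3,2,0) ≡ 3 (mod 7); P is NOT on the curve.

Evaluate F(3, 2, 0) term-by-term (mod 7).
  -3*X**2*Y ↦ -3·9·2·1 = -54
  3*X*Y**2 ↦ 3·3·4·1 = 36
  3*X*Y*Z ↦ 3·3·2·0 = 0
  3*X*Z**2 ↦ 3·3·1·0 = 0
  2*Y**2*Z ↦ 2·1·4·0 = 0
  -Y*Z**2 ↦ -1·1·2·0 = 0
  2*Z**3 ↦ 2·1·1·0 = 0
Sum: F(3, 2, 0) = (-54) + (36) + (0) + (0) + (0) + (0) + (0) = -18.
Reducing mod 7: -18 ≡ 3 (mod 7).
Since F(a, b, c) ≡ 3 ≠ 0 (mod 7), P does NOT lie on the curve.
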